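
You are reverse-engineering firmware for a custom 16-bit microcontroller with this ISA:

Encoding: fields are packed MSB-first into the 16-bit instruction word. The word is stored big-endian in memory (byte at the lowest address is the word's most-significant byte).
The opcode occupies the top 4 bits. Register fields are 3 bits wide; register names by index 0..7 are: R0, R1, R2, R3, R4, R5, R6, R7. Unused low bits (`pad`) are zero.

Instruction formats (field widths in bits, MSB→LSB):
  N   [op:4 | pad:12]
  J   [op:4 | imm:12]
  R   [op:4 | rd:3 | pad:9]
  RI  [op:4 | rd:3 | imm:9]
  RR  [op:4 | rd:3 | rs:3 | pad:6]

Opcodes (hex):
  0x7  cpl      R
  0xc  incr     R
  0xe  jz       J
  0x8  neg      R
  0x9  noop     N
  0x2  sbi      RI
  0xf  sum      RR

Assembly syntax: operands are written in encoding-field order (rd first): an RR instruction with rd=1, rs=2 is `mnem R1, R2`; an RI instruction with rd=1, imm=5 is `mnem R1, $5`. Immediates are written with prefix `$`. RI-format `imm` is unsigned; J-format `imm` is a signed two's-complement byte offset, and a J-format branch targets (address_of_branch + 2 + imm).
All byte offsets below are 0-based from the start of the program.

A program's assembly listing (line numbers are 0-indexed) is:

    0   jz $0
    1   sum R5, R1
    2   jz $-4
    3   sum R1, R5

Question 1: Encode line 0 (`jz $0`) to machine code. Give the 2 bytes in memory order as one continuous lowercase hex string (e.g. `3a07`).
L0: jz op=0xe:4|imm=0:12 ⇒ 0xe000 ⇒ big e0 00

e000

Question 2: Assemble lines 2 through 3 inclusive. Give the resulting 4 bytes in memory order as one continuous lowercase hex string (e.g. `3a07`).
L2: jz op=0xe:4|imm=-4:12 ⇒ 0xeffc ⇒ big ef fc
L3: sum op=0xf:4|rd=1:3|rs=5:3|pad=0:6 ⇒ 0xf340 ⇒ big f3 40

effcf340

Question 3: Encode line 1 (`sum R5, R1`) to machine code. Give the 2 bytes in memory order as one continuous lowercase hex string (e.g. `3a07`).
fa40

line 1 (sum): pack op=0xf:4|rd=5:3|rs=1:3|pad=0:6 = 0xfa40; big→ fa 40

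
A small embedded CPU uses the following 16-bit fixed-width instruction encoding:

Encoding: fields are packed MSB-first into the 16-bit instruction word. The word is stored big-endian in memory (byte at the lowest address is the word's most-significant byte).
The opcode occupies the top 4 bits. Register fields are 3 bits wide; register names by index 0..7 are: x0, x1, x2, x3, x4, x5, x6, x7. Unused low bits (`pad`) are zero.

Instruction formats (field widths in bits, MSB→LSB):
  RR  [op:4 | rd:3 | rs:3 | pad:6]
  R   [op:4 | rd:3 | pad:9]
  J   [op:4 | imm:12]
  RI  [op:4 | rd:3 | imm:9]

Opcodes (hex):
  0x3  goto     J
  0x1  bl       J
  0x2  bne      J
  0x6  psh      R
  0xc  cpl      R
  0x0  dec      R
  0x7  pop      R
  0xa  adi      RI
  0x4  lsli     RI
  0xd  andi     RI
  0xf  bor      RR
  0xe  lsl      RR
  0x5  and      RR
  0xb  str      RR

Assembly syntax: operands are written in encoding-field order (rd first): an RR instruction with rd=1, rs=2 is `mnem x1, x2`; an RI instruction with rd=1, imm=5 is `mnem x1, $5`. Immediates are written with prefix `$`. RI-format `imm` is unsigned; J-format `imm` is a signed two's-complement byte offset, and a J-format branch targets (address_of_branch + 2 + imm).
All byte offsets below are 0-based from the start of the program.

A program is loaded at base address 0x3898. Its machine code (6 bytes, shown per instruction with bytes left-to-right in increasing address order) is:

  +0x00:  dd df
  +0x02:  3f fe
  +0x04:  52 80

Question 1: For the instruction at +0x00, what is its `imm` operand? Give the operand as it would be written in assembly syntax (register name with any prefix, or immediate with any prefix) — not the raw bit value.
$479

off 0x00: read dd df as big → 0xdddf
  opcode bits[15:12]=0xd: andi/RI
  rd@[11:9]=0x6 ⇒ x6
  imm@[8:0]=0x1df ⇒ $479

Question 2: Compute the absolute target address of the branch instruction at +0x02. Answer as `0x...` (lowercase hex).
off 0x02: read 3f fe as big → 0x3ffe
  op=0x3ffe>>12=0x3 ⇒ goto (J)
  [11:0] imm=4094 (s12→-2) = $-2
  target = base 0x3898 + off 0x02 + 2 + imm -2 = 0x389a

0x389a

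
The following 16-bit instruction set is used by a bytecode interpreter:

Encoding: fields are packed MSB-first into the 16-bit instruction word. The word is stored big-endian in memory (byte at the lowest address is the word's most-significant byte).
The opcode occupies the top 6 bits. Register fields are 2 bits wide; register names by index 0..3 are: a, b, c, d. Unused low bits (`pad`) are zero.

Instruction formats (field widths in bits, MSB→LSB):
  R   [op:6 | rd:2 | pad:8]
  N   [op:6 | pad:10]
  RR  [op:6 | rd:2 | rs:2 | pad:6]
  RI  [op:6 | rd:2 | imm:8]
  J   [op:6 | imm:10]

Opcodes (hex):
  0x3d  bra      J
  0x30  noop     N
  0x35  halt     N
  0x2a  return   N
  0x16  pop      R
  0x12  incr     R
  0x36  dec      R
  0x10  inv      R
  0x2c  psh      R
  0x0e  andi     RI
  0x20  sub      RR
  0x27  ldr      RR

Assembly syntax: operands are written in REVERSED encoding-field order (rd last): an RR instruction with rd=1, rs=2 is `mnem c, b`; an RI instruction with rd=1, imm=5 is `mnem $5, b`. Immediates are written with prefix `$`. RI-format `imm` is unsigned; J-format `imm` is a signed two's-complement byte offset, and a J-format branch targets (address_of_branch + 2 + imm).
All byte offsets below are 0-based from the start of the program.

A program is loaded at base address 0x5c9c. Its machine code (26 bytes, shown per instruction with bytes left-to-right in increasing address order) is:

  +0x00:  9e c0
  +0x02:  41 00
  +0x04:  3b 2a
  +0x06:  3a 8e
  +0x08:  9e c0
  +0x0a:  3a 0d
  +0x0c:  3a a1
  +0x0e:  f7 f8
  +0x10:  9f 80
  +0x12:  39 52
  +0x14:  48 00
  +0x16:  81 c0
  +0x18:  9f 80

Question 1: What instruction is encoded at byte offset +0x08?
ldr d, c

off 0x08: read 9e c0 as big → 0x9ec0
  op=0x9ec0>>10=0x27 ⇒ ldr (RR)
  rd@[9:8]=0x2 ⇒ c
  rs@[7:6]=0x3 ⇒ d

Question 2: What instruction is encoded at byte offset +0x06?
andi $142, c

[06] 3a 8e → 0x3a8e
  op=0x3a8e>>10=0xe ⇒ andi (RI)
  rd: (w>>8)&0x3=0x2 → c
  imm: (w>>0)&0xff=0x8e → $142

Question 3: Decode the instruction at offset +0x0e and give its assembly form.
+0x0e: f7 f8 ⇒ word 0xf7f8 (big)
  top 6b → 0x3d → bra [J]
  imm@[9:0]=0x3f8 (s10→-8) ⇒ $-8

bra $-8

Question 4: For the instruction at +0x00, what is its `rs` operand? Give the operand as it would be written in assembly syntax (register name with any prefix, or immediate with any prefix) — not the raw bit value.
d

+0x00: 9e c0 ⇒ word 0x9ec0 (big)
  top 6b → 0x27 → ldr [RR]
  [9:8] rd=2 = c
  [7:6] rs=3 = d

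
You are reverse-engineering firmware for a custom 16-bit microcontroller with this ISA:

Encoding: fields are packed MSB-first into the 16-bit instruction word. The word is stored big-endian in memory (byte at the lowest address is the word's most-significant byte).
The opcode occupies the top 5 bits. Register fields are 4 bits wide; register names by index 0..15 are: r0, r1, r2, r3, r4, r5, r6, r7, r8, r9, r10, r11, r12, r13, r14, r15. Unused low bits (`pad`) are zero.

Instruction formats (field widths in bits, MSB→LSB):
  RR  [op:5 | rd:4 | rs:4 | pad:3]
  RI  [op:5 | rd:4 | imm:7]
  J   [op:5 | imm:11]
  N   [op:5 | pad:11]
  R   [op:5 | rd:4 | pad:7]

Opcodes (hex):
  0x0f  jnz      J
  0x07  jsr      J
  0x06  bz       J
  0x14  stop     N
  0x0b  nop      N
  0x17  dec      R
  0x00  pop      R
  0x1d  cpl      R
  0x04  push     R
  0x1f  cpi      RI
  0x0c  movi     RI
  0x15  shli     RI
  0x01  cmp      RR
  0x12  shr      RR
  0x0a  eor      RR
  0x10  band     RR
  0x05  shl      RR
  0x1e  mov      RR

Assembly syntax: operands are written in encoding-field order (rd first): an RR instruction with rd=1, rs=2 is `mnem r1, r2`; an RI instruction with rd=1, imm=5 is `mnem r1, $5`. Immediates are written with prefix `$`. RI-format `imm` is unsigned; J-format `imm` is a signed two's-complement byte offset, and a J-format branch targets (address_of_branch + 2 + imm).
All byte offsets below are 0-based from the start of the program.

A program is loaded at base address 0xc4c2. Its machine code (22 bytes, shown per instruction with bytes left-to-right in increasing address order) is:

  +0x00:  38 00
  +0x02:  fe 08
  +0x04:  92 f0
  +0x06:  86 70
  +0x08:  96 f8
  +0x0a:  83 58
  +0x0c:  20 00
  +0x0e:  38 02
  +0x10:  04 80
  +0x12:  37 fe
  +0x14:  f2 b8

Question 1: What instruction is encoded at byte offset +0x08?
shr r13, r15

+0x08: 96 f8 ⇒ word 0x96f8 (big)
  opcode bits[15:11]=0x12: shr/RR
  rd: (w>>7)&0xf=0xd → r13
  rs: (w>>3)&0xf=0xf → r15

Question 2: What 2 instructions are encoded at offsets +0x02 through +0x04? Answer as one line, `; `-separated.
cpi r12, $8; shr r5, r14

+0x02: fe 08 ⇒ word 0xfe08 (big)
  op=0xfe08>>11=0x1f ⇒ cpi (RI)
  rd@[10:7]=0xc ⇒ r12
  imm@[6:0]=0x8 ⇒ $8
+0x04: 92 f0 ⇒ word 0x92f0 (big)
  op=0x92f0>>11=0x12 ⇒ shr (RR)
  rd@[10:7]=0x5 ⇒ r5
  rs@[6:3]=0xe ⇒ r14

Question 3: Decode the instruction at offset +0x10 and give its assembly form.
pop r9

@+10  big-endian(04 80) = 0x0480
  op=0x0480>>11=0x0 ⇒ pop (R)
  [10:7] rd=9 = r9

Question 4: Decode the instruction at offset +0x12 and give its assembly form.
bz $-2

@+12  big-endian(37 fe) = 0x37fe
  top 5b → 0x6 → bz [J]
  [10:0] imm=2046 (s11→-2) = $-2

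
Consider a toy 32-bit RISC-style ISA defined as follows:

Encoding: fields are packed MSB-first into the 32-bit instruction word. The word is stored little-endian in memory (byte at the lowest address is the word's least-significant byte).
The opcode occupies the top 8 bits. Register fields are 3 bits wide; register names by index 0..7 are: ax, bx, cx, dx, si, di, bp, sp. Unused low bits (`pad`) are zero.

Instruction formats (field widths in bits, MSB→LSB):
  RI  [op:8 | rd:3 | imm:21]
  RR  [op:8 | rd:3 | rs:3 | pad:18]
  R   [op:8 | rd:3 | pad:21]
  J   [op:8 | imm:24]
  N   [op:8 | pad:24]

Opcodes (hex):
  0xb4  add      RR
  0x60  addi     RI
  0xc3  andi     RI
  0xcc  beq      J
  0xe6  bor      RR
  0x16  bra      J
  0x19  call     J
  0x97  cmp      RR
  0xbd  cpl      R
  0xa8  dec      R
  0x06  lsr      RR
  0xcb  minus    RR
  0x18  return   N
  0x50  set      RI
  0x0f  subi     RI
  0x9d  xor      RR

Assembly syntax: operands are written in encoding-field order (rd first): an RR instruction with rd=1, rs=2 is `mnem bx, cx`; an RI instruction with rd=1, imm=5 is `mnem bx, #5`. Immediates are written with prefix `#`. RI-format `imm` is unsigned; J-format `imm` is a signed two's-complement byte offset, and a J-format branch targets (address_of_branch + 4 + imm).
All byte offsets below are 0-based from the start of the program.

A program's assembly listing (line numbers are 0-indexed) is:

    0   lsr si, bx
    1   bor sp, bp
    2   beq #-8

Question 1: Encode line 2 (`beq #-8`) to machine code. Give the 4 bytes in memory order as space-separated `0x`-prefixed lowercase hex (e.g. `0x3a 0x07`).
L2: beq op=0xcc:8|imm=-8:24 ⇒ 0xccfffff8 ⇒ little f8 ff ff cc

0xf8 0xff 0xff 0xcc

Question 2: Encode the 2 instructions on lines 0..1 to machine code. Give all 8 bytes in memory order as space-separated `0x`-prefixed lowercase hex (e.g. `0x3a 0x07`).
L0: lsr op=0x6:8|rd=4:3|rs=1:3|pad=0:18 ⇒ 0x06840000 ⇒ little 00 00 84 06
L1: bor op=0xe6:8|rd=7:3|rs=6:3|pad=0:18 ⇒ 0xe6f80000 ⇒ little 00 00 f8 e6

0x00 0x00 0x84 0x06 0x00 0x00 0xf8 0xe6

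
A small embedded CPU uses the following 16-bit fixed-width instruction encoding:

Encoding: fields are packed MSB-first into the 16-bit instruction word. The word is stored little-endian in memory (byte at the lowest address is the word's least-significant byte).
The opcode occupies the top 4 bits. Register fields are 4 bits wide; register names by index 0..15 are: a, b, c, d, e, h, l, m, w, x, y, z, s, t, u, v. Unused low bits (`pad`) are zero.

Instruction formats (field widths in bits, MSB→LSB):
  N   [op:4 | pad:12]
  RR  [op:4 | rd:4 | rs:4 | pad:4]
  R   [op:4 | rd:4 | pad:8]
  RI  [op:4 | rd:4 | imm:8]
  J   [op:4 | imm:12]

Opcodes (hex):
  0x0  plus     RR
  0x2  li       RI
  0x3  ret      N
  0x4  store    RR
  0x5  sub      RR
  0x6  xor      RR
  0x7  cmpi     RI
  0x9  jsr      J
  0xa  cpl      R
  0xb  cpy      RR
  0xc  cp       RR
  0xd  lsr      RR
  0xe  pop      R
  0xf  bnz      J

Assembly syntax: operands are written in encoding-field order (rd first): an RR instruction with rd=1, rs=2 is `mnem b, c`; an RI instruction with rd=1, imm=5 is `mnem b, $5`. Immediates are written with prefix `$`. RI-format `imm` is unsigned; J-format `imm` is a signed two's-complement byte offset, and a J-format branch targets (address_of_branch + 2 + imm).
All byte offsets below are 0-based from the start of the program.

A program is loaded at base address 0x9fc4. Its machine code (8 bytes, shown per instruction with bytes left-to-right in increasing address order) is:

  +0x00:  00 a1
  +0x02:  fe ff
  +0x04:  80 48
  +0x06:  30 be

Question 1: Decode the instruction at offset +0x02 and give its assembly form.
@+02  little-endian(fe ff) = 0xfffe
  opcode bits[15:12]=0xf: bnz/J
  imm@[11:0]=0xffe (s12→-2) ⇒ $-2

bnz $-2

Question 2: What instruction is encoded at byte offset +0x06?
+0x06: 30 be ⇒ word 0xbe30 (little)
  opcode bits[15:12]=0xb: cpy/RR
  [11:8] rd=14 = u
  [7:4] rs=3 = d

cpy u, d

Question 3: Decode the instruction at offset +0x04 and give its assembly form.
[04] 80 48 → 0x4880
  op=0x4880>>12=0x4 ⇒ store (RR)
  rd@[11:8]=0x8 ⇒ w
  rs@[7:4]=0x8 ⇒ w

store w, w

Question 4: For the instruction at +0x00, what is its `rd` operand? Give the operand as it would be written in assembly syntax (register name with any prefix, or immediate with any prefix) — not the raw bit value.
b

@+00  little-endian(00 a1) = 0xa100
  top 4b → 0xa → cpl [R]
  rd: (w>>8)&0xf=0x1 → b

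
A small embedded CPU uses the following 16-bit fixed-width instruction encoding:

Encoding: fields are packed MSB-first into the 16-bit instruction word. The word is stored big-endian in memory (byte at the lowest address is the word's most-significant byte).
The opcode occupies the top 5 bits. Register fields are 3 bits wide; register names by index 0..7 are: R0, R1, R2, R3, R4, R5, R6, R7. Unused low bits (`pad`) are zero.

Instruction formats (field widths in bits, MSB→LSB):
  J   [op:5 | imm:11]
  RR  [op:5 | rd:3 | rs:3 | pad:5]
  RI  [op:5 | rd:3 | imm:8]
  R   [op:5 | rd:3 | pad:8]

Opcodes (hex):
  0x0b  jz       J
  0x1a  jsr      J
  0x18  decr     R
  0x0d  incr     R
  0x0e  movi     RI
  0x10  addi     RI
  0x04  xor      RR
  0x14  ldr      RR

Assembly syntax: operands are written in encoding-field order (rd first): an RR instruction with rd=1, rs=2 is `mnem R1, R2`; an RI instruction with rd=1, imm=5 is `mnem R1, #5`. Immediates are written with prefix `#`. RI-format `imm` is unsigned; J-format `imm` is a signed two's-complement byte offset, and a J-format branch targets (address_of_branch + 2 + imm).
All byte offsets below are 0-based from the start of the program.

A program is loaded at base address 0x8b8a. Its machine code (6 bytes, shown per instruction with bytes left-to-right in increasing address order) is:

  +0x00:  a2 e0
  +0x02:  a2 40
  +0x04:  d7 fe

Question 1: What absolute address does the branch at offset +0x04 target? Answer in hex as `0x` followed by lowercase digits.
0x8b8e

+0x04: d7 fe ⇒ word 0xd7fe (big)
  opcode bits[15:11]=0x1a: jsr/J
  imm: (w>>0)&0x7ff=0x7fe (s11→-2) → #-2
  target = base 0x8b8a + off 0x04 + 2 + imm -2 = 0x8b8e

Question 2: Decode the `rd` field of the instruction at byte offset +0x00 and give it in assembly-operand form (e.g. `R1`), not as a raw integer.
off 0x00: read a2 e0 as big → 0xa2e0
  op=0xa2e0>>11=0x14 ⇒ ldr (RR)
  rd@[10:8]=0x2 ⇒ R2
  rs@[7:5]=0x7 ⇒ R7

R2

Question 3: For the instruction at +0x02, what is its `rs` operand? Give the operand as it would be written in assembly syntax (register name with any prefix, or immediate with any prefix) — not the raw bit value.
off 0x02: read a2 40 as big → 0xa240
  op=0xa240>>11=0x14 ⇒ ldr (RR)
  rd: (w>>8)&0x7=0x2 → R2
  rs: (w>>5)&0x7=0x2 → R2

R2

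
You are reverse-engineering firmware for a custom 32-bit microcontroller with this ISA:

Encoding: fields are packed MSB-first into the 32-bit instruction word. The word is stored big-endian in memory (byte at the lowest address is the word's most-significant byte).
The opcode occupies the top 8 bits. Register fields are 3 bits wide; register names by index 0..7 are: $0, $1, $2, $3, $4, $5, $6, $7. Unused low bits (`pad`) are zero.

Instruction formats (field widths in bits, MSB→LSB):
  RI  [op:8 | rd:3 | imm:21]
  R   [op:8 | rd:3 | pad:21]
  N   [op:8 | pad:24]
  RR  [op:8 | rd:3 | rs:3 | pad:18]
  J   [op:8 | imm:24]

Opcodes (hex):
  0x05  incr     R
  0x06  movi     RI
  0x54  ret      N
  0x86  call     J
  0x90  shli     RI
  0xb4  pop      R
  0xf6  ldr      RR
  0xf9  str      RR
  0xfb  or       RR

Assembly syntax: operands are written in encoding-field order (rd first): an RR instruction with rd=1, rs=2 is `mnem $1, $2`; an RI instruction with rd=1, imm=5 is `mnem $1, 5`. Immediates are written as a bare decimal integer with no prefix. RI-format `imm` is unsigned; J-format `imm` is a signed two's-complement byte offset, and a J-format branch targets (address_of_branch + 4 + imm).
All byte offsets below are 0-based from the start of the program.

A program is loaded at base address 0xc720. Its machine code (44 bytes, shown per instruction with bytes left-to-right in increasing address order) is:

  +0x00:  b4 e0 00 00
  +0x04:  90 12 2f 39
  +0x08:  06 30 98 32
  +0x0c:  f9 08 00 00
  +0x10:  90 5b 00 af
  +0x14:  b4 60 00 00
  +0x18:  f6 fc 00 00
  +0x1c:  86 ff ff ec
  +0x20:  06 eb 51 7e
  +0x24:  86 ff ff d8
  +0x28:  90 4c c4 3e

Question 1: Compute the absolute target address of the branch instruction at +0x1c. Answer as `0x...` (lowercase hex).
[1c] 86 ff ff ec → 0x86ffffec
  opcode bits[31:24]=0x86: call/J
  [23:0] imm=16777196 (s24→-20) = -20
  target = base 0xc720 + off 0x1c + 4 + imm -20 = 0xc72c

0xc72c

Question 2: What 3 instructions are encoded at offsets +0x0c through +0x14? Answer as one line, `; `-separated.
str $0, $2; shli $2, 1769647; pop $3

@+0c  big-endian(f9 08 00 00) = 0xf9080000
  opcode bits[31:24]=0xf9: str/RR
  rd: (w>>21)&0x7=0x0 → $0
  rs: (w>>18)&0x7=0x2 → $2
@+10  big-endian(90 5b 00 af) = 0x905b00af
  opcode bits[31:24]=0x90: shli/RI
  rd: (w>>21)&0x7=0x2 → $2
  imm: (w>>0)&0x1fffff=0x1b00af → 1769647
@+14  big-endian(b4 60 00 00) = 0xb4600000
  opcode bits[31:24]=0xb4: pop/R
  rd: (w>>21)&0x7=0x3 → $3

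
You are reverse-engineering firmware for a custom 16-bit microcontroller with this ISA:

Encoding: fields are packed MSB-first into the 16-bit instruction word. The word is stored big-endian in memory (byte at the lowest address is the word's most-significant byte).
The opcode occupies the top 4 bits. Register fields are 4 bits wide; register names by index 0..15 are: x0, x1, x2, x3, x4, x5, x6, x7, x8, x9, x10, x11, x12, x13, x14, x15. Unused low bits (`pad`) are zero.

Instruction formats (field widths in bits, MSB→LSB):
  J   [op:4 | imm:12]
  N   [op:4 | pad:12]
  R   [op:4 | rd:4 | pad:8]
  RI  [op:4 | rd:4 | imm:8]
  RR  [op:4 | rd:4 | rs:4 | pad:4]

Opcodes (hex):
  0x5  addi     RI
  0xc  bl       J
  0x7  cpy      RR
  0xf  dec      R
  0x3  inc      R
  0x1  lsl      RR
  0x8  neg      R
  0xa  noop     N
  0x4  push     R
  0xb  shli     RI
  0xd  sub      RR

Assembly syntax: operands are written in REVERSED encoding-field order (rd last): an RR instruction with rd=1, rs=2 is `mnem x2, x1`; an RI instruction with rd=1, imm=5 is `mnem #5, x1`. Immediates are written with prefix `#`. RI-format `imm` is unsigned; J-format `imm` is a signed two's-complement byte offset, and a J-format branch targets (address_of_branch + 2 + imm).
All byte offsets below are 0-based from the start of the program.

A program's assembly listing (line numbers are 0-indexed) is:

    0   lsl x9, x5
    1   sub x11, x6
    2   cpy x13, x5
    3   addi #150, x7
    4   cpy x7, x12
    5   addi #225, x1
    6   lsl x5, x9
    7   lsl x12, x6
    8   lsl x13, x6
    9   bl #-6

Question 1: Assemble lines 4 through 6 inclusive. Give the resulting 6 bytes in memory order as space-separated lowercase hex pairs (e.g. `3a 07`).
4. cpy fields op=0x7:4|rd=12:4|rs=7:4|pad=0:4 → word 7c70h → 7c 70
5. addi fields op=0x5:4|rd=1:4|imm=225:8 → word 51e1h → 51 e1
6. lsl fields op=0x1:4|rd=9:4|rs=5:4|pad=0:4 → word 1950h → 19 50

7c 70 51 e1 19 50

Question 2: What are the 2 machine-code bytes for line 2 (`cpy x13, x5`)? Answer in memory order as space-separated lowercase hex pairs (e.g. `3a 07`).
75 d0

2. cpy fields op=0x7:4|rd=5:4|rs=13:4|pad=0:4 → word 75d0h → 75 d0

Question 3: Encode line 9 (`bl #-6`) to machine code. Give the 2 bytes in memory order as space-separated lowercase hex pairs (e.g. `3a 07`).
L9: bl op=0xc:4|imm=-6:12 ⇒ 0xcffa ⇒ big cf fa

cf fa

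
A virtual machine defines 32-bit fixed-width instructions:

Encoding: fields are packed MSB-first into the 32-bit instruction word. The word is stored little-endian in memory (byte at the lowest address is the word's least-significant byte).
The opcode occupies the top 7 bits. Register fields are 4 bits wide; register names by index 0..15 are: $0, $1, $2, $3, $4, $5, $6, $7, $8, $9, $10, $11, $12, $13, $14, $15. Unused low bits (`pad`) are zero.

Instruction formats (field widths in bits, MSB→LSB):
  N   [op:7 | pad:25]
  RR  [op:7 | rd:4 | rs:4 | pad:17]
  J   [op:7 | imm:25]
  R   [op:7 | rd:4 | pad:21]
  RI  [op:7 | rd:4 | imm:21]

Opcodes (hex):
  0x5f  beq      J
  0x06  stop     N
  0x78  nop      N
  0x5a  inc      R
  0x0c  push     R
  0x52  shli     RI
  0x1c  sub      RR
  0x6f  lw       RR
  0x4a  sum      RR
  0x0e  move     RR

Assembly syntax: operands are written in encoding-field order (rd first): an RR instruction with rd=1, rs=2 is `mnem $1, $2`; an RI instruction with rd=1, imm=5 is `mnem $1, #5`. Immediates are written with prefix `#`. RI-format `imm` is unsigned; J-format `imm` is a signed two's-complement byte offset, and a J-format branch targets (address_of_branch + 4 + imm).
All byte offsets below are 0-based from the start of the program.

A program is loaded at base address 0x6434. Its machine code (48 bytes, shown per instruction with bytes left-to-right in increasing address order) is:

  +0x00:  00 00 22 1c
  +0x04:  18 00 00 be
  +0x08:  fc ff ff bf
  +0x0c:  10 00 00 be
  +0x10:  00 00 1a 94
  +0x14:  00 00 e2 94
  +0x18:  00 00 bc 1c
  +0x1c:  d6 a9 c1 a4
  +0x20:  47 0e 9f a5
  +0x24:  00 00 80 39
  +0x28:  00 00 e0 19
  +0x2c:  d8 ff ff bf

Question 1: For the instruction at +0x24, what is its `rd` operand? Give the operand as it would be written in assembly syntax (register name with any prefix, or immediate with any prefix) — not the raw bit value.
[24] 00 00 80 39 → 0x39800000
  top 7b → 0x1c → sub [RR]
  rd@[24:21]=0xc ⇒ $12
  rs@[20:17]=0x0 ⇒ $0

$12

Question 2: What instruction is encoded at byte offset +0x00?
move $1, $1

off 0x00: read 00 00 22 1c as little → 0x1c220000
  op=0x1c220000>>25=0xe ⇒ move (RR)
  rd@[24:21]=0x1 ⇒ $1
  rs@[20:17]=0x1 ⇒ $1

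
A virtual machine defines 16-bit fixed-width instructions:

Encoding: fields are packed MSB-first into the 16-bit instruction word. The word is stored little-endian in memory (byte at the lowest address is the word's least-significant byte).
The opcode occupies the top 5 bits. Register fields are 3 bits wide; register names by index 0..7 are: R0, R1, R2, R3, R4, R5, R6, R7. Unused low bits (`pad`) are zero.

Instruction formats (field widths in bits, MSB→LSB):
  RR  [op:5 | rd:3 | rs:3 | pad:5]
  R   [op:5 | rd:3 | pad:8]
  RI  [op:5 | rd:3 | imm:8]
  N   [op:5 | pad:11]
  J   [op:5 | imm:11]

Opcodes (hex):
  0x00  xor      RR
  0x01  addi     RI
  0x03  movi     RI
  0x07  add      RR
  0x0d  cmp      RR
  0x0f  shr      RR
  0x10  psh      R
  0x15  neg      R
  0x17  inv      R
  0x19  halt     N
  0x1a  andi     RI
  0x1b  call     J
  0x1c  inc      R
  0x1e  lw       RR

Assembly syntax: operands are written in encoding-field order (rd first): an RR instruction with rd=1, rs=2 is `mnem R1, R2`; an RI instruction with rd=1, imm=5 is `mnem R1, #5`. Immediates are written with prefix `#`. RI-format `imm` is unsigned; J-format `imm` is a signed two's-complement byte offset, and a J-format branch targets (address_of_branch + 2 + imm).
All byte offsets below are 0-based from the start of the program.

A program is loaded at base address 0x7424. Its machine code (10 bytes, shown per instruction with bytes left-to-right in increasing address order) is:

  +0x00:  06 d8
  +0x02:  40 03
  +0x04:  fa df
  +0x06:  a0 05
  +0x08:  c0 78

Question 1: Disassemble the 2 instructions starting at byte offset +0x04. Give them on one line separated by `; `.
+0x04: fa df ⇒ word 0xdffa (little)
  top 5b → 0x1b → call [J]
  [10:0] imm=2042 (s11→-6) = #-6
+0x06: a0 05 ⇒ word 0x05a0 (little)
  top 5b → 0x0 → xor [RR]
  [10:8] rd=5 = R5
  [7:5] rs=5 = R5

call #-6; xor R5, R5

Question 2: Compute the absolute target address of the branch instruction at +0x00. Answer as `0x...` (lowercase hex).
+0x00: 06 d8 ⇒ word 0xd806 (little)
  opcode bits[15:11]=0x1b: call/J
  imm: (w>>0)&0x7ff=0x6 → #6
  target = base 0x7424 + off 0x00 + 2 + imm 6 = 0x742c

0x742c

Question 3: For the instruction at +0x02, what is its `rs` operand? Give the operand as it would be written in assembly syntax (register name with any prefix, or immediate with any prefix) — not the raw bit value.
@+02  little-endian(40 03) = 0x0340
  top 5b → 0x0 → xor [RR]
  [10:8] rd=3 = R3
  [7:5] rs=2 = R2

R2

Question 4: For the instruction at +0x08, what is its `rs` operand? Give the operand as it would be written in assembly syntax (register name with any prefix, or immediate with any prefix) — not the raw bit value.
off 0x08: read c0 78 as little → 0x78c0
  op=0x78c0>>11=0xf ⇒ shr (RR)
  rd: (w>>8)&0x7=0x0 → R0
  rs: (w>>5)&0x7=0x6 → R6

R6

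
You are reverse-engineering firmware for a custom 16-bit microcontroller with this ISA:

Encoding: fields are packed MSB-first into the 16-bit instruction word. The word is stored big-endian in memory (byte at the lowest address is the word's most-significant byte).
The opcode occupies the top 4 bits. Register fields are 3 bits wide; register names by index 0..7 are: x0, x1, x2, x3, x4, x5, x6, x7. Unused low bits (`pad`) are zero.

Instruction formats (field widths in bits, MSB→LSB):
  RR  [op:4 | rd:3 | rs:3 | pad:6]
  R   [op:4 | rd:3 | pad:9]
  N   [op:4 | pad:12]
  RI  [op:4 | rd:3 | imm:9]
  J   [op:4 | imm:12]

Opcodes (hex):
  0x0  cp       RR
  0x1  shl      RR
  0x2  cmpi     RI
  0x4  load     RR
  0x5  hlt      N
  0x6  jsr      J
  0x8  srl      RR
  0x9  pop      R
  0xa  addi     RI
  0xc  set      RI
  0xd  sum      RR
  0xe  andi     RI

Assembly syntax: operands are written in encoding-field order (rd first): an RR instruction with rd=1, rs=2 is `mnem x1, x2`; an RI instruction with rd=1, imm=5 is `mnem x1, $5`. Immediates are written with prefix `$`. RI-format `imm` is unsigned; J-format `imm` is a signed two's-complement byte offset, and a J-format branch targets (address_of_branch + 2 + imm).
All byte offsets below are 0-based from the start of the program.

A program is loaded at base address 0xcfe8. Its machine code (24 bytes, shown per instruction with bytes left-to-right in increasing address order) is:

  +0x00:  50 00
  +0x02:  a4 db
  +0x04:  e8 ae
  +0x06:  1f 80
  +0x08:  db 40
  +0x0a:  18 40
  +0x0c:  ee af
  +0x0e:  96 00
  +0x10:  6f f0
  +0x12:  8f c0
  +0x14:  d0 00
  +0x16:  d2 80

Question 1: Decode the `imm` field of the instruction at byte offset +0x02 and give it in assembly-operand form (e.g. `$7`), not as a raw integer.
off 0x02: read a4 db as big → 0xa4db
  top 4b → 0xa → addi [RI]
  rd@[11:9]=0x2 ⇒ x2
  imm@[8:0]=0xdb ⇒ $219

$219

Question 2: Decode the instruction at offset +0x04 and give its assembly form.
+0x04: e8 ae ⇒ word 0xe8ae (big)
  top 4b → 0xe → andi [RI]
  rd@[11:9]=0x4 ⇒ x4
  imm@[8:0]=0xae ⇒ $174

andi x4, $174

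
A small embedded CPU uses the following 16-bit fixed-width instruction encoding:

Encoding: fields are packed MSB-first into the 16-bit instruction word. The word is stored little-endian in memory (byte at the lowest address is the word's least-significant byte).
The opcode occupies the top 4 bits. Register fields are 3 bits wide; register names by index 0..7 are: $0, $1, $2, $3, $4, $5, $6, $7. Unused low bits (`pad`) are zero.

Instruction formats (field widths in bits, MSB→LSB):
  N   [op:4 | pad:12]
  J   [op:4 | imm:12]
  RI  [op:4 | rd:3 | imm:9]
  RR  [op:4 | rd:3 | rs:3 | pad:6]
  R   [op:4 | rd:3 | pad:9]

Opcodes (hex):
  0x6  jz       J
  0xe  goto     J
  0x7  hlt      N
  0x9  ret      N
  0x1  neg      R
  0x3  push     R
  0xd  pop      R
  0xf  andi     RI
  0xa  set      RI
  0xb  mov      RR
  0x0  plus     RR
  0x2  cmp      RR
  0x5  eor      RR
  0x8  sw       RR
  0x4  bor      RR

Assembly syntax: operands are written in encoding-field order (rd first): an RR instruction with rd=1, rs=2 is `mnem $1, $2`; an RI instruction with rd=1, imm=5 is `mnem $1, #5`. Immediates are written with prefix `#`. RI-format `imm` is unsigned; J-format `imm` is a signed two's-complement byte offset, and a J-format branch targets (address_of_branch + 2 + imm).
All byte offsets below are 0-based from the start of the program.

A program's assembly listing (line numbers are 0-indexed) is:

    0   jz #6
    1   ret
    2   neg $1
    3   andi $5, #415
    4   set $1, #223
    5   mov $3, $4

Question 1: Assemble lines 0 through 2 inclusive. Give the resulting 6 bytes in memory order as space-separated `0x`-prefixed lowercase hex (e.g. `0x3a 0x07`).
0x06 0x60 0x00 0x90 0x00 0x12

0. jz fields op=0x6:4|imm=6:12 → word 6006h → 06 60
1. ret fields op=0x9:4|pad=0:12 → word 9000h → 00 90
2. neg fields op=0x1:4|rd=1:3|pad=0:9 → word 1200h → 00 12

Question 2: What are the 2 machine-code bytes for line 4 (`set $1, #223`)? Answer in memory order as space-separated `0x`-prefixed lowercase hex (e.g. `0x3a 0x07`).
0xdf 0xa2

L4: set op=0xa:4|rd=1:3|imm=223:9 ⇒ 0xa2df ⇒ little df a2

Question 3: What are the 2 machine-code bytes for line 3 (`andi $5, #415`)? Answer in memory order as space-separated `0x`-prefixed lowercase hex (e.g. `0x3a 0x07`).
3. andi fields op=0xf:4|rd=5:3|imm=415:9 → word fb9fh → 9f fb

0x9f 0xfb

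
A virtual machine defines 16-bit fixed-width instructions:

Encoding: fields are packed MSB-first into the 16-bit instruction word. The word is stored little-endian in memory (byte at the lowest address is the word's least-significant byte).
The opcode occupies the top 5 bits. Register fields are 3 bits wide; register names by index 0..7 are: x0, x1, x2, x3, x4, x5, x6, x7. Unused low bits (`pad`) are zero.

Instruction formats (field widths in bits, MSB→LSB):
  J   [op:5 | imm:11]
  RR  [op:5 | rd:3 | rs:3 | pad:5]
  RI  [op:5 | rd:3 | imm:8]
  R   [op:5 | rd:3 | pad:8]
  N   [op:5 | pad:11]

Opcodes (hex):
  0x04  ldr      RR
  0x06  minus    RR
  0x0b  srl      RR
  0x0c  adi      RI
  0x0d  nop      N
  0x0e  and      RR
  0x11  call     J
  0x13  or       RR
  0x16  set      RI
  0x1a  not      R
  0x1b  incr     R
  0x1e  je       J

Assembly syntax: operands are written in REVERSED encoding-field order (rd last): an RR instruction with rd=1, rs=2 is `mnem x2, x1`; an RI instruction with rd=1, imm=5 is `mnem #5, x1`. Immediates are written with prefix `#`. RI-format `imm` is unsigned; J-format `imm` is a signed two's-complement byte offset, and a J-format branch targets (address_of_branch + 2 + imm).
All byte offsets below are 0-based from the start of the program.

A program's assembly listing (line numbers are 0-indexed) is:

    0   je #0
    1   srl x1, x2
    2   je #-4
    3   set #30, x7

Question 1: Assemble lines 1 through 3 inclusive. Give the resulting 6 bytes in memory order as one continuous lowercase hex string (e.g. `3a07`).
205afcf71eb7

L1: srl op=0xb:5|rd=2:3|rs=1:3|pad=0:5 ⇒ 0x5a20 ⇒ little 20 5a
L2: je op=0x1e:5|imm=-4:11 ⇒ 0xf7fc ⇒ little fc f7
L3: set op=0x16:5|rd=7:3|imm=30:8 ⇒ 0xb71e ⇒ little 1e b7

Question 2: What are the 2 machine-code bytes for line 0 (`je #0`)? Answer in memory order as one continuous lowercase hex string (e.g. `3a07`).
L0: je op=0x1e:5|imm=0:11 ⇒ 0xf000 ⇒ little 00 f0

00f0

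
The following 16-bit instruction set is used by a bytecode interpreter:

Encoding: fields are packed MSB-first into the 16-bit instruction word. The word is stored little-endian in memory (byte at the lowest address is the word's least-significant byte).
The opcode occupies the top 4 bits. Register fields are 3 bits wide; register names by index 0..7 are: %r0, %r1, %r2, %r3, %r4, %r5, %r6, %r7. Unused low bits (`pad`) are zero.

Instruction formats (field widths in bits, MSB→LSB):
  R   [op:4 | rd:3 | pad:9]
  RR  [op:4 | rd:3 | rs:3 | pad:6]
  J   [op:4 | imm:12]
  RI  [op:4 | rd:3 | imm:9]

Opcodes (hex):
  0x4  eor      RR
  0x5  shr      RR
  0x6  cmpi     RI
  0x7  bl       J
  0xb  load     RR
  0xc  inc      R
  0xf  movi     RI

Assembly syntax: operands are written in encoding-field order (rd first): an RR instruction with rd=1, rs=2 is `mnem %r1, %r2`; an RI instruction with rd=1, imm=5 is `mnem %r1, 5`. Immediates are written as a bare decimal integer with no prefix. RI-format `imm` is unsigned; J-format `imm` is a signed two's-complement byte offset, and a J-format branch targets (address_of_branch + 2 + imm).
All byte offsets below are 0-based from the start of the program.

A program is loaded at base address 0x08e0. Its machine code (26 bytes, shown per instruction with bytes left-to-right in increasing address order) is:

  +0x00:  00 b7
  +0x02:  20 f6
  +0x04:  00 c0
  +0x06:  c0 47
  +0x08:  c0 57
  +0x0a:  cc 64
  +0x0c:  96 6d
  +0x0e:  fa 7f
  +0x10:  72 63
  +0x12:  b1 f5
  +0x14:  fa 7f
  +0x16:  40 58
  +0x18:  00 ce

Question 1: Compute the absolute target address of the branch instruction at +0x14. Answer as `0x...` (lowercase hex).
0x08f0

@+14  little-endian(fa 7f) = 0x7ffa
  top 4b → 0x7 → bl [J]
  imm@[11:0]=0xffa (s12→-6) ⇒ -6
  target = base 0x08e0 + off 0x14 + 2 + imm -6 = 0x08f0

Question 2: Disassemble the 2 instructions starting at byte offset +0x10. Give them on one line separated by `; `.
cmpi %r1, 370; movi %r2, 433

+0x10: 72 63 ⇒ word 0x6372 (little)
  opcode bits[15:12]=0x6: cmpi/RI
  [11:9] rd=1 = %r1
  [8:0] imm=370 = 370
+0x12: b1 f5 ⇒ word 0xf5b1 (little)
  opcode bits[15:12]=0xf: movi/RI
  [11:9] rd=2 = %r2
  [8:0] imm=433 = 433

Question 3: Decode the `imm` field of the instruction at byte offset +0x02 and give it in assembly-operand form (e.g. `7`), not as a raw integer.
32

+0x02: 20 f6 ⇒ word 0xf620 (little)
  top 4b → 0xf → movi [RI]
  rd@[11:9]=0x3 ⇒ %r3
  imm@[8:0]=0x20 ⇒ 32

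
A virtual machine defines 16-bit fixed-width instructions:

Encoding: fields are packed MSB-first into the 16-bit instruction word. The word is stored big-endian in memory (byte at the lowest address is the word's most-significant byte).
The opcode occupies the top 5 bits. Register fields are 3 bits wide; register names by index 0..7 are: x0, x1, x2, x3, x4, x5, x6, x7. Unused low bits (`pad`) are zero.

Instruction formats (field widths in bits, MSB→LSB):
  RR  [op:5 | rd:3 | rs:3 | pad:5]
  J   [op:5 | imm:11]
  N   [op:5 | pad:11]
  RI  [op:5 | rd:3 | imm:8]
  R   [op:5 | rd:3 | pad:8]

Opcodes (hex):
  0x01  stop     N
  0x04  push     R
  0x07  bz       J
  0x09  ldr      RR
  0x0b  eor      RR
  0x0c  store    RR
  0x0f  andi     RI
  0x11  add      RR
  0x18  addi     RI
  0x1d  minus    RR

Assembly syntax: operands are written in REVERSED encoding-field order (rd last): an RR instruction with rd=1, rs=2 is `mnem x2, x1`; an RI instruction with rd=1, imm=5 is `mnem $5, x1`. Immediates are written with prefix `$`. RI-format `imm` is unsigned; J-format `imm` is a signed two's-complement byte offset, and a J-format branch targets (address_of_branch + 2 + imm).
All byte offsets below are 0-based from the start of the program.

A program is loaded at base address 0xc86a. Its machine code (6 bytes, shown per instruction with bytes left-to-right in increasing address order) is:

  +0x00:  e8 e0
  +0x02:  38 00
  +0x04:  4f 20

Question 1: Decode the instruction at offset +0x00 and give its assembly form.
off 0x00: read e8 e0 as big → 0xe8e0
  opcode bits[15:11]=0x1d: minus/RR
  rd@[10:8]=0x0 ⇒ x0
  rs@[7:5]=0x7 ⇒ x7

minus x7, x0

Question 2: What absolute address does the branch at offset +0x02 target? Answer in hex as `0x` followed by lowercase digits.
0xc86e

@+02  big-endian(38 00) = 0x3800
  opcode bits[15:11]=0x7: bz/J
  imm@[10:0]=0x0 ⇒ $0
  target = base 0xc86a + off 0x02 + 2 + imm 0 = 0xc86e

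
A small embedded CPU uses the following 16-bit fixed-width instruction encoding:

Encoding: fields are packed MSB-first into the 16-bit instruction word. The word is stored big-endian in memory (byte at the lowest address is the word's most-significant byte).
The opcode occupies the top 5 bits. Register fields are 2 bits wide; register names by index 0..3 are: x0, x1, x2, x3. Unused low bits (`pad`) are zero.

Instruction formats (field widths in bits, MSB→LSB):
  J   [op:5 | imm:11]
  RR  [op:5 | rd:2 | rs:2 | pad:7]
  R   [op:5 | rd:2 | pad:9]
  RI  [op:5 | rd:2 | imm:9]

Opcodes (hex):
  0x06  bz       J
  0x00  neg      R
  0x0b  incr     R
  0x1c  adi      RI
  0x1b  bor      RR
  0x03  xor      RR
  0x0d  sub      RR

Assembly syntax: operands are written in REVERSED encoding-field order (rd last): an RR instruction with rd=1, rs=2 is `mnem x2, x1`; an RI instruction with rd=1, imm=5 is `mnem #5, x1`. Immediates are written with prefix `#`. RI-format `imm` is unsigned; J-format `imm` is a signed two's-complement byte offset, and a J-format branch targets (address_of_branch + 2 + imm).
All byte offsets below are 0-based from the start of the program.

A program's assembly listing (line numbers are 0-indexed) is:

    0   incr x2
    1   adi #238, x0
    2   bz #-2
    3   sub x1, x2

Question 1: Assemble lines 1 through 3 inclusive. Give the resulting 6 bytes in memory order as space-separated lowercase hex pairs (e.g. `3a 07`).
1. adi fields op=0x1c:5|rd=0:2|imm=238:9 → word e0eeh → e0 ee
2. bz fields op=0x6:5|imm=-2:11 → word 37feh → 37 fe
3. sub fields op=0xd:5|rd=2:2|rs=1:2|pad=0:7 → word 6c80h → 6c 80

e0 ee 37 fe 6c 80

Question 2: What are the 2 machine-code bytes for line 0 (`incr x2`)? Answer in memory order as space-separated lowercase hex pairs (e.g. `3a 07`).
5c 00

0. incr fields op=0xb:5|rd=2:2|pad=0:9 → word 5c00h → 5c 00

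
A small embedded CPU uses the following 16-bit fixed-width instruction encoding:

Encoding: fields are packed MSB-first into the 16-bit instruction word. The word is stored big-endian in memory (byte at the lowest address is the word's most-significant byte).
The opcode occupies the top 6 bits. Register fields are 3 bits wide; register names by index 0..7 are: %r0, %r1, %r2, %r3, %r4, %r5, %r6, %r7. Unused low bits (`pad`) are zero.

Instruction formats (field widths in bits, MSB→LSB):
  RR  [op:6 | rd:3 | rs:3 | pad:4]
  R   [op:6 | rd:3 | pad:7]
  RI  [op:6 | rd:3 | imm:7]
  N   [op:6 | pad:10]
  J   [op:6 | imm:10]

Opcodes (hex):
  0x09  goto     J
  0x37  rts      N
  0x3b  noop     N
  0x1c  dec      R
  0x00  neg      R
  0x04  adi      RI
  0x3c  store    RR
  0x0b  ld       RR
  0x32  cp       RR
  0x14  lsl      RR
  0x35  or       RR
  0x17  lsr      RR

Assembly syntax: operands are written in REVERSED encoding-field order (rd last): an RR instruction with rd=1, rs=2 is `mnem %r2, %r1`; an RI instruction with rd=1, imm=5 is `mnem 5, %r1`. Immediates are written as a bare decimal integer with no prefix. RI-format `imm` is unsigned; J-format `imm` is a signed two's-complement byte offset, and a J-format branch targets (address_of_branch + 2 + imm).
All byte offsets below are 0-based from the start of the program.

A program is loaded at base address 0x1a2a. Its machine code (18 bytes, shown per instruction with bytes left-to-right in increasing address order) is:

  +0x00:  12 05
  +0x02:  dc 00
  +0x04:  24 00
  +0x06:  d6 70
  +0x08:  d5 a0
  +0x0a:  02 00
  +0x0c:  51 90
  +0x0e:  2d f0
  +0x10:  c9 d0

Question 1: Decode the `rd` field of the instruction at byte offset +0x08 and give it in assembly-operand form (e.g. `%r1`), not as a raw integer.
%r3

+0x08: d5 a0 ⇒ word 0xd5a0 (big)
  top 6b → 0x35 → or [RR]
  rd: (w>>7)&0x7=0x3 → %r3
  rs: (w>>4)&0x7=0x2 → %r2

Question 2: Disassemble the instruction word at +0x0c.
@+0c  big-endian(51 90) = 0x5190
  op=0x5190>>10=0x14 ⇒ lsl (RR)
  rd: (w>>7)&0x7=0x3 → %r3
  rs: (w>>4)&0x7=0x1 → %r1

lsl %r1, %r3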